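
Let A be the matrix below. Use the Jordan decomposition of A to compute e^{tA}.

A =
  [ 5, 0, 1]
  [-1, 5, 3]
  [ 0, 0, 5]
e^{tA} =
  [exp(5*t), 0, t*exp(5*t)]
  [-t*exp(5*t), exp(5*t), -t^2*exp(5*t)/2 + 3*t*exp(5*t)]
  [0, 0, exp(5*t)]

Strategy: write A = P · J · P⁻¹ where J is a Jordan canonical form, so e^{tA} = P · e^{tJ} · P⁻¹, and e^{tJ} can be computed block-by-block.

A has Jordan form
J =
  [5, 1, 0]
  [0, 5, 1]
  [0, 0, 5]
(up to reordering of blocks).

Per-block formulas:
  For a 3×3 Jordan block J_3(5): exp(t · J_3(5)) = e^(5t)·(I + t·N + (t^2/2)·N^2), where N is the 3×3 nilpotent shift.

After assembling e^{tJ} and conjugating by P, we get:

e^{tA} =
  [exp(5*t), 0, t*exp(5*t)]
  [-t*exp(5*t), exp(5*t), -t^2*exp(5*t)/2 + 3*t*exp(5*t)]
  [0, 0, exp(5*t)]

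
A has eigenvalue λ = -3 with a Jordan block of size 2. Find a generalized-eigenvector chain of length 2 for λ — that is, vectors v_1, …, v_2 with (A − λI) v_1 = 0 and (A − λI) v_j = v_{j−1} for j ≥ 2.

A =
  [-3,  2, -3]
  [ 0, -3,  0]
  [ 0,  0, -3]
A Jordan chain for λ = -3 of length 2:
v_1 = (2, 0, 0)ᵀ
v_2 = (0, 1, 0)ᵀ

Let N = A − (-3)·I. We want v_2 with N^2 v_2 = 0 but N^1 v_2 ≠ 0; then v_{j-1} := N · v_j for j = 2, …, 2.

Pick v_2 = (0, 1, 0)ᵀ.
Then v_1 = N · v_2 = (2, 0, 0)ᵀ.

Sanity check: (A − (-3)·I) v_1 = (0, 0, 0)ᵀ = 0. ✓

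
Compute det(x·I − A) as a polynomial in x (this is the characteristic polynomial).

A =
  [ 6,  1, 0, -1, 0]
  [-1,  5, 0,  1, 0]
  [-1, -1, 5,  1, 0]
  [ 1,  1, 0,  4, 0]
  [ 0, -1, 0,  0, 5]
x^5 - 25*x^4 + 250*x^3 - 1250*x^2 + 3125*x - 3125

Expanding det(x·I − A) (e.g. by cofactor expansion or by noting that A is similar to its Jordan form J, which has the same characteristic polynomial as A) gives
  χ_A(x) = x^5 - 25*x^4 + 250*x^3 - 1250*x^2 + 3125*x - 3125
which factors as (x - 5)^5. The eigenvalues (with algebraic multiplicities) are λ = 5 with multiplicity 5.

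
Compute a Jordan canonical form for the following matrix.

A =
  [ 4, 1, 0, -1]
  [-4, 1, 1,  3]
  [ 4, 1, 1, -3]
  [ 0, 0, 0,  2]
J_3(2) ⊕ J_1(2)

The characteristic polynomial is
  det(x·I − A) = x^4 - 8*x^3 + 24*x^2 - 32*x + 16 = (x - 2)^4

Eigenvalues and multiplicities (the geometric multiplicity of λ is n − rank(A − λI), which equals the number of Jordan blocks for λ):
  λ = 2: algebraic multiplicity = 4, geometric multiplicity = 2

Determining the block sizes for each eigenvalue:
  λ = 2: with am = 4 and gm = 2, the partition is not yet determined (e.g. several partitions of 4 into 2 parts exist). Let N = A − (2)·I. Computing rank(N^1) = 2, rank(N^2) = 1, rank(N^3) = 0; the number of blocks of size ≥ j is rank(N^{j−1}) − rank(N^j), giving [2, 1, 1]. So we have 1 block(s) of size 3, 1 block(s) of size 1 → block sizes [3, 1]

Assembling the blocks gives a Jordan form
J =
  [2, 1, 0, 0]
  [0, 2, 1, 0]
  [0, 0, 2, 0]
  [0, 0, 0, 2]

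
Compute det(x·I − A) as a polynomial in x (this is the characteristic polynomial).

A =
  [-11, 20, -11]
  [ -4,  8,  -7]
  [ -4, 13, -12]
x^3 + 15*x^2 + 75*x + 125

Expanding det(x·I − A) (e.g. by cofactor expansion or by noting that A is similar to its Jordan form J, which has the same characteristic polynomial as A) gives
  χ_A(x) = x^3 + 15*x^2 + 75*x + 125
which factors as (x + 5)^3. The eigenvalues (with algebraic multiplicities) are λ = -5 with multiplicity 3.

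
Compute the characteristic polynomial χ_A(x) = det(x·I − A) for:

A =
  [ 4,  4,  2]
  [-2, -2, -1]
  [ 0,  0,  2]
x^3 - 4*x^2 + 4*x

Expanding det(x·I − A) (e.g. by cofactor expansion or by noting that A is similar to its Jordan form J, which has the same characteristic polynomial as A) gives
  χ_A(x) = x^3 - 4*x^2 + 4*x
which factors as x*(x - 2)^2. The eigenvalues (with algebraic multiplicities) are λ = 0 with multiplicity 1, λ = 2 with multiplicity 2.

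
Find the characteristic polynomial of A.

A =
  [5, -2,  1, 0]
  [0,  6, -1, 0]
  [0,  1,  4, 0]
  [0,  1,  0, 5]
x^4 - 20*x^3 + 150*x^2 - 500*x + 625

Expanding det(x·I − A) (e.g. by cofactor expansion or by noting that A is similar to its Jordan form J, which has the same characteristic polynomial as A) gives
  χ_A(x) = x^4 - 20*x^3 + 150*x^2 - 500*x + 625
which factors as (x - 5)^4. The eigenvalues (with algebraic multiplicities) are λ = 5 with multiplicity 4.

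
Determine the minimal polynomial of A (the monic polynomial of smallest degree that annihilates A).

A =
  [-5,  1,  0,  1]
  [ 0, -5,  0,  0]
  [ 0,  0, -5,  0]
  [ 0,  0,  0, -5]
x^2 + 10*x + 25

The characteristic polynomial is χ_A(x) = (x + 5)^4, so the eigenvalues are known. The minimal polynomial is
  m_A(x) = Π_λ (x − λ)^{k_λ}
where k_λ is the size of the *largest* Jordan block for λ (equivalently, the smallest k with (A − λI)^k v = 0 for every generalised eigenvector v of λ).

  λ = -5: largest Jordan block has size 2, contributing (x + 5)^2

So m_A(x) = (x + 5)^2 = x^2 + 10*x + 25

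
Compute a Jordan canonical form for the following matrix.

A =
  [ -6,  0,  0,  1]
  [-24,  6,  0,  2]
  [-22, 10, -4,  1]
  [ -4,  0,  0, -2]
J_2(-4) ⊕ J_1(-4) ⊕ J_1(6)

The characteristic polynomial is
  det(x·I − A) = x^4 + 6*x^3 - 24*x^2 - 224*x - 384 = (x - 6)*(x + 4)^3

Eigenvalues and multiplicities (the geometric multiplicity of λ is n − rank(A − λI), which equals the number of Jordan blocks for λ):
  λ = -4: algebraic multiplicity = 3, geometric multiplicity = 2
  λ = 6: algebraic multiplicity = 1, geometric multiplicity = 1

Determining the block sizes for each eigenvalue:
  λ = -4: 2 blocks summing to 3 forces exactly one block of size 2 and the rest size 1 → block sizes [2, 1]
  λ = 6: one block (gm = 1), so the single block has size am = 1 → block sizes [1]

Assembling the blocks gives a Jordan form
J =
  [-4,  1,  0, 0]
  [ 0, -4,  0, 0]
  [ 0,  0, -4, 0]
  [ 0,  0,  0, 6]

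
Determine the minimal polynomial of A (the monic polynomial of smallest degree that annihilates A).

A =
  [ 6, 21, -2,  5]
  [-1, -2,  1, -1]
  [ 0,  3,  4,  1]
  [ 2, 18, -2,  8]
x^3 - 12*x^2 + 48*x - 64

The characteristic polynomial is χ_A(x) = (x - 4)^4, so the eigenvalues are known. The minimal polynomial is
  m_A(x) = Π_λ (x − λ)^{k_λ}
where k_λ is the size of the *largest* Jordan block for λ (equivalently, the smallest k with (A − λI)^k v = 0 for every generalised eigenvector v of λ).

  λ = 4: largest Jordan block has size 3, contributing (x − 4)^3

So m_A(x) = (x - 4)^3 = x^3 - 12*x^2 + 48*x - 64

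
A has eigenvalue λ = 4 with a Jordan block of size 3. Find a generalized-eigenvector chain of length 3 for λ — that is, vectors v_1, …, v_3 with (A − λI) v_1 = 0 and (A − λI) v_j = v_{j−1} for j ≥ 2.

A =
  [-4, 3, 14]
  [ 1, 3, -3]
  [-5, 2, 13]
A Jordan chain for λ = 4 of length 3:
v_1 = (-3, 6, -3)ᵀ
v_2 = (-8, 1, -5)ᵀ
v_3 = (1, 0, 0)ᵀ

Let N = A − (4)·I. We want v_3 with N^3 v_3 = 0 but N^2 v_3 ≠ 0; then v_{j-1} := N · v_j for j = 3, …, 2.

Pick v_3 = (1, 0, 0)ᵀ.
Then v_2 = N · v_3 = (-8, 1, -5)ᵀ.
Then v_1 = N · v_2 = (-3, 6, -3)ᵀ.

Sanity check: (A − (4)·I) v_1 = (0, 0, 0)ᵀ = 0. ✓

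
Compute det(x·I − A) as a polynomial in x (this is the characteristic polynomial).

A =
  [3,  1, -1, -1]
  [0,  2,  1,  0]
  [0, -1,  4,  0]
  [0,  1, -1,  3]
x^4 - 12*x^3 + 54*x^2 - 108*x + 81

Expanding det(x·I − A) (e.g. by cofactor expansion or by noting that A is similar to its Jordan form J, which has the same characteristic polynomial as A) gives
  χ_A(x) = x^4 - 12*x^3 + 54*x^2 - 108*x + 81
which factors as (x - 3)^4. The eigenvalues (with algebraic multiplicities) are λ = 3 with multiplicity 4.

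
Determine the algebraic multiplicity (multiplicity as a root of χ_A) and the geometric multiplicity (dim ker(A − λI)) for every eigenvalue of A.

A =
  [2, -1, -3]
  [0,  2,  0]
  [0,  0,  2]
λ = 2: alg = 3, geom = 2

Step 1 — factor the characteristic polynomial to read off the algebraic multiplicities:
  χ_A(x) = (x - 2)^3

Step 2 — compute geometric multiplicities via the rank-nullity identity g(λ) = n − rank(A − λI):
  rank(A − (2)·I) = 1, so dim ker(A − (2)·I) = n − 1 = 2

Summary:
  λ = 2: algebraic multiplicity = 3, geometric multiplicity = 2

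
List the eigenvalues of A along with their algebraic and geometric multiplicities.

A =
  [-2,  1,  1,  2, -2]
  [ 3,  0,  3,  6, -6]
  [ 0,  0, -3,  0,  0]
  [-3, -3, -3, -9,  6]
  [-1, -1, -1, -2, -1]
λ = -3: alg = 5, geom = 4

Step 1 — factor the characteristic polynomial to read off the algebraic multiplicities:
  χ_A(x) = (x + 3)^5

Step 2 — compute geometric multiplicities via the rank-nullity identity g(λ) = n − rank(A − λI):
  rank(A − (-3)·I) = 1, so dim ker(A − (-3)·I) = n − 1 = 4

Summary:
  λ = -3: algebraic multiplicity = 5, geometric multiplicity = 4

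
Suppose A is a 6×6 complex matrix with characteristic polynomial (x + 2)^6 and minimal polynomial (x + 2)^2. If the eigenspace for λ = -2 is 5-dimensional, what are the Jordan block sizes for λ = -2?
Block sizes for λ = -2: [2, 1, 1, 1, 1]

Step 1 — from the characteristic polynomial, algebraic multiplicity of λ = -2 is 6. From dim ker(A − (-2)·I) = 5, there are exactly 5 Jordan blocks for λ = -2.
Step 2 — from the minimal polynomial, the factor (x + 2)^2 tells us the largest block for λ = -2 has size 2.
Step 3 — with total size 6, 5 blocks, and largest block 2, the block sizes (in nonincreasing order) are [2, 1, 1, 1, 1].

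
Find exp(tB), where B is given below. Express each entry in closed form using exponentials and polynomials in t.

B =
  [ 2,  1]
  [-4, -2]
e^{tB} =
  [2*t + 1, t]
  [-4*t, 1 - 2*t]

Strategy: write B = P · J · P⁻¹ where J is a Jordan canonical form, so e^{tB} = P · e^{tJ} · P⁻¹, and e^{tJ} can be computed block-by-block.

B has Jordan form
J =
  [0, 1]
  [0, 0]
(up to reordering of blocks).

Per-block formulas:
  For a 2×2 Jordan block J_2(0): exp(t · J_2(0)) = e^(0t)·(I + t·N), where N is the 2×2 nilpotent shift.

After assembling e^{tJ} and conjugating by P, we get:

e^{tB} =
  [2*t + 1, t]
  [-4*t, 1 - 2*t]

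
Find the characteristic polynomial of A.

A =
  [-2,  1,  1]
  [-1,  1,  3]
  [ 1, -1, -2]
x^3 + 3*x^2 + 3*x + 1

Expanding det(x·I − A) (e.g. by cofactor expansion or by noting that A is similar to its Jordan form J, which has the same characteristic polynomial as A) gives
  χ_A(x) = x^3 + 3*x^2 + 3*x + 1
which factors as (x + 1)^3. The eigenvalues (with algebraic multiplicities) are λ = -1 with multiplicity 3.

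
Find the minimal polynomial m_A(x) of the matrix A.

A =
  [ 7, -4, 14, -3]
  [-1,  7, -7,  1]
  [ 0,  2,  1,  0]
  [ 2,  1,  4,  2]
x^4 - 17*x^3 + 108*x^2 - 304*x + 320

The characteristic polynomial is χ_A(x) = (x - 5)*(x - 4)^3, so the eigenvalues are known. The minimal polynomial is
  m_A(x) = Π_λ (x − λ)^{k_λ}
where k_λ is the size of the *largest* Jordan block for λ (equivalently, the smallest k with (A − λI)^k v = 0 for every generalised eigenvector v of λ).

  λ = 4: largest Jordan block has size 3, contributing (x − 4)^3
  λ = 5: largest Jordan block has size 1, contributing (x − 5)

So m_A(x) = (x - 5)*(x - 4)^3 = x^4 - 17*x^3 + 108*x^2 - 304*x + 320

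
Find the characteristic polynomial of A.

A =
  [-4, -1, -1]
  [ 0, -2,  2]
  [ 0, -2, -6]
x^3 + 12*x^2 + 48*x + 64

Expanding det(x·I − A) (e.g. by cofactor expansion or by noting that A is similar to its Jordan form J, which has the same characteristic polynomial as A) gives
  χ_A(x) = x^3 + 12*x^2 + 48*x + 64
which factors as (x + 4)^3. The eigenvalues (with algebraic multiplicities) are λ = -4 with multiplicity 3.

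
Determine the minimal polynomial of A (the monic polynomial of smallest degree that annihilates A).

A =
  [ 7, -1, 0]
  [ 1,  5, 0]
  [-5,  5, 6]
x^2 - 12*x + 36

The characteristic polynomial is χ_A(x) = (x - 6)^3, so the eigenvalues are known. The minimal polynomial is
  m_A(x) = Π_λ (x − λ)^{k_λ}
where k_λ is the size of the *largest* Jordan block for λ (equivalently, the smallest k with (A − λI)^k v = 0 for every generalised eigenvector v of λ).

  λ = 6: largest Jordan block has size 2, contributing (x − 6)^2

So m_A(x) = (x - 6)^2 = x^2 - 12*x + 36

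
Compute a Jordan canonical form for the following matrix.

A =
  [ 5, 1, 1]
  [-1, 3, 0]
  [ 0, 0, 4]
J_3(4)

The characteristic polynomial is
  det(x·I − A) = x^3 - 12*x^2 + 48*x - 64 = (x - 4)^3

Eigenvalues and multiplicities (the geometric multiplicity of λ is n − rank(A − λI), which equals the number of Jordan blocks for λ):
  λ = 4: algebraic multiplicity = 3, geometric multiplicity = 1

Determining the block sizes for each eigenvalue:
  λ = 4: one block (gm = 1), so the single block has size am = 3 → block sizes [3]

Assembling the blocks gives a Jordan form
J =
  [4, 1, 0]
  [0, 4, 1]
  [0, 0, 4]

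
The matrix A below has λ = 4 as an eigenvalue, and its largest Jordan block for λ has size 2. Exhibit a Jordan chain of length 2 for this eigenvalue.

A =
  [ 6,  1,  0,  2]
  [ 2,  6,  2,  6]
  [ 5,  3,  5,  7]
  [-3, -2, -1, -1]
A Jordan chain for λ = 4 of length 2:
v_1 = (2, 2, 5, -3)ᵀ
v_2 = (1, 0, 0, 0)ᵀ

Let N = A − (4)·I. We want v_2 with N^2 v_2 = 0 but N^1 v_2 ≠ 0; then v_{j-1} := N · v_j for j = 2, …, 2.

Pick v_2 = (1, 0, 0, 0)ᵀ.
Then v_1 = N · v_2 = (2, 2, 5, -3)ᵀ.

Sanity check: (A − (4)·I) v_1 = (0, 0, 0, 0)ᵀ = 0. ✓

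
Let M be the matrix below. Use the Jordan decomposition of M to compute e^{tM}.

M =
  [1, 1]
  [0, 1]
e^{tM} =
  [exp(t), t*exp(t)]
  [0, exp(t)]

Strategy: write M = P · J · P⁻¹ where J is a Jordan canonical form, so e^{tM} = P · e^{tJ} · P⁻¹, and e^{tJ} can be computed block-by-block.

M has Jordan form
J =
  [1, 1]
  [0, 1]
(up to reordering of blocks).

Per-block formulas:
  For a 2×2 Jordan block J_2(1): exp(t · J_2(1)) = e^(1t)·(I + t·N), where N is the 2×2 nilpotent shift.

After assembling e^{tJ} and conjugating by P, we get:

e^{tM} =
  [exp(t), t*exp(t)]
  [0, exp(t)]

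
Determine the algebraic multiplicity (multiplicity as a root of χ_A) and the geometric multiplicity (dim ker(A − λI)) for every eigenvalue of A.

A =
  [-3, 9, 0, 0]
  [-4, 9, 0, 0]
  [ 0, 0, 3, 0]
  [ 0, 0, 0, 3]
λ = 3: alg = 4, geom = 3

Step 1 — factor the characteristic polynomial to read off the algebraic multiplicities:
  χ_A(x) = (x - 3)^4

Step 2 — compute geometric multiplicities via the rank-nullity identity g(λ) = n − rank(A − λI):
  rank(A − (3)·I) = 1, so dim ker(A − (3)·I) = n − 1 = 3

Summary:
  λ = 3: algebraic multiplicity = 4, geometric multiplicity = 3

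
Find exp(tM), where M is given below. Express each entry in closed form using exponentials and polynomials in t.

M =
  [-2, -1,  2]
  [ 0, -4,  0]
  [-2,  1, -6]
e^{tM} =
  [2*t*exp(-4*t) + exp(-4*t), -t*exp(-4*t), 2*t*exp(-4*t)]
  [0, exp(-4*t), 0]
  [-2*t*exp(-4*t), t*exp(-4*t), -2*t*exp(-4*t) + exp(-4*t)]

Strategy: write M = P · J · P⁻¹ where J is a Jordan canonical form, so e^{tM} = P · e^{tJ} · P⁻¹, and e^{tJ} can be computed block-by-block.

M has Jordan form
J =
  [-4,  1,  0]
  [ 0, -4,  0]
  [ 0,  0, -4]
(up to reordering of blocks).

Per-block formulas:
  For a 1×1 block at λ = -4: exp(t · [-4]) = [e^(-4t)].
  For a 2×2 Jordan block J_2(-4): exp(t · J_2(-4)) = e^(-4t)·(I + t·N), where N is the 2×2 nilpotent shift.

After assembling e^{tJ} and conjugating by P, we get:

e^{tM} =
  [2*t*exp(-4*t) + exp(-4*t), -t*exp(-4*t), 2*t*exp(-4*t)]
  [0, exp(-4*t), 0]
  [-2*t*exp(-4*t), t*exp(-4*t), -2*t*exp(-4*t) + exp(-4*t)]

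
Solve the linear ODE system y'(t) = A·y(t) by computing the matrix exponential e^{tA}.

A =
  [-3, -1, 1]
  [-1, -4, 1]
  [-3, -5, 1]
e^{tA} =
  [-t^2*exp(-2*t)/2 - t*exp(-2*t) + exp(-2*t), -t^2*exp(-2*t) - t*exp(-2*t), t^2*exp(-2*t)/2 + t*exp(-2*t)]
  [-t*exp(-2*t), -2*t*exp(-2*t) + exp(-2*t), t*exp(-2*t)]
  [-t^2*exp(-2*t)/2 - 3*t*exp(-2*t), -t^2*exp(-2*t) - 5*t*exp(-2*t), t^2*exp(-2*t)/2 + 3*t*exp(-2*t) + exp(-2*t)]

Strategy: write A = P · J · P⁻¹ where J is a Jordan canonical form, so e^{tA} = P · e^{tJ} · P⁻¹, and e^{tJ} can be computed block-by-block.

A has Jordan form
J =
  [-2,  1,  0]
  [ 0, -2,  1]
  [ 0,  0, -2]
(up to reordering of blocks).

Per-block formulas:
  For a 3×3 Jordan block J_3(-2): exp(t · J_3(-2)) = e^(-2t)·(I + t·N + (t^2/2)·N^2), where N is the 3×3 nilpotent shift.

After assembling e^{tJ} and conjugating by P, we get:

e^{tA} =
  [-t^2*exp(-2*t)/2 - t*exp(-2*t) + exp(-2*t), -t^2*exp(-2*t) - t*exp(-2*t), t^2*exp(-2*t)/2 + t*exp(-2*t)]
  [-t*exp(-2*t), -2*t*exp(-2*t) + exp(-2*t), t*exp(-2*t)]
  [-t^2*exp(-2*t)/2 - 3*t*exp(-2*t), -t^2*exp(-2*t) - 5*t*exp(-2*t), t^2*exp(-2*t)/2 + 3*t*exp(-2*t) + exp(-2*t)]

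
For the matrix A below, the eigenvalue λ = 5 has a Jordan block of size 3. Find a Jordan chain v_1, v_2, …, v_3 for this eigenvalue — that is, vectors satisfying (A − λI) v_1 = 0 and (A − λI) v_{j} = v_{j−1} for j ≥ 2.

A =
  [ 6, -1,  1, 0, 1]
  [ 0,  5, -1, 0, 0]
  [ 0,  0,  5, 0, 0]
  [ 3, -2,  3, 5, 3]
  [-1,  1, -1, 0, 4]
A Jordan chain for λ = 5 of length 3:
v_1 = (1, 0, 0, 2, -1)ᵀ
v_2 = (1, -1, 0, 3, -1)ᵀ
v_3 = (0, 0, 1, 0, 0)ᵀ

Let N = A − (5)·I. We want v_3 with N^3 v_3 = 0 but N^2 v_3 ≠ 0; then v_{j-1} := N · v_j for j = 3, …, 2.

Pick v_3 = (0, 0, 1, 0, 0)ᵀ.
Then v_2 = N · v_3 = (1, -1, 0, 3, -1)ᵀ.
Then v_1 = N · v_2 = (1, 0, 0, 2, -1)ᵀ.

Sanity check: (A − (5)·I) v_1 = (0, 0, 0, 0, 0)ᵀ = 0. ✓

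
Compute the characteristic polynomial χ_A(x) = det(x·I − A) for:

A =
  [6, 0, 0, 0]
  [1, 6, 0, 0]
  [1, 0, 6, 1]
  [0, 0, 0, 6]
x^4 - 24*x^3 + 216*x^2 - 864*x + 1296

Expanding det(x·I − A) (e.g. by cofactor expansion or by noting that A is similar to its Jordan form J, which has the same characteristic polynomial as A) gives
  χ_A(x) = x^4 - 24*x^3 + 216*x^2 - 864*x + 1296
which factors as (x - 6)^4. The eigenvalues (with algebraic multiplicities) are λ = 6 with multiplicity 4.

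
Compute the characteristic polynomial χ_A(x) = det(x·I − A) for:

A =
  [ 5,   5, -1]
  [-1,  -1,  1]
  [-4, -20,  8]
x^3 - 12*x^2 + 48*x - 64

Expanding det(x·I − A) (e.g. by cofactor expansion or by noting that A is similar to its Jordan form J, which has the same characteristic polynomial as A) gives
  χ_A(x) = x^3 - 12*x^2 + 48*x - 64
which factors as (x - 4)^3. The eigenvalues (with algebraic multiplicities) are λ = 4 with multiplicity 3.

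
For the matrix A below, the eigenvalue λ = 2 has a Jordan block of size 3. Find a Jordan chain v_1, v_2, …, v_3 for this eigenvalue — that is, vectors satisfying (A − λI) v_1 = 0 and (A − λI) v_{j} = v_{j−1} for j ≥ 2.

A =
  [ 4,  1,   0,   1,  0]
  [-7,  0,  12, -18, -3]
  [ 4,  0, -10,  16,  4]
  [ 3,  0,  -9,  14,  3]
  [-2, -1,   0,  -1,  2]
A Jordan chain for λ = 2 of length 3:
v_1 = (3, -6, 0, 0, -3)ᵀ
v_2 = (0, 12, -12, -9, 0)ᵀ
v_3 = (0, 0, 1, 0, 0)ᵀ

Let N = A − (2)·I. We want v_3 with N^3 v_3 = 0 but N^2 v_3 ≠ 0; then v_{j-1} := N · v_j for j = 3, …, 2.

Pick v_3 = (0, 0, 1, 0, 0)ᵀ.
Then v_2 = N · v_3 = (0, 12, -12, -9, 0)ᵀ.
Then v_1 = N · v_2 = (3, -6, 0, 0, -3)ᵀ.

Sanity check: (A − (2)·I) v_1 = (0, 0, 0, 0, 0)ᵀ = 0. ✓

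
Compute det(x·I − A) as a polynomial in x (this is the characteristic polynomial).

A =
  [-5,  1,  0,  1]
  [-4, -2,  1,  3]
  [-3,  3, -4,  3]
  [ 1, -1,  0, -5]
x^4 + 16*x^3 + 96*x^2 + 256*x + 256

Expanding det(x·I − A) (e.g. by cofactor expansion or by noting that A is similar to its Jordan form J, which has the same characteristic polynomial as A) gives
  χ_A(x) = x^4 + 16*x^3 + 96*x^2 + 256*x + 256
which factors as (x + 4)^4. The eigenvalues (with algebraic multiplicities) are λ = -4 with multiplicity 4.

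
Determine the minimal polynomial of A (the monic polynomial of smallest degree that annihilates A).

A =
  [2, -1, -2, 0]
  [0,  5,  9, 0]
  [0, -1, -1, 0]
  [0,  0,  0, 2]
x^3 - 6*x^2 + 12*x - 8

The characteristic polynomial is χ_A(x) = (x - 2)^4, so the eigenvalues are known. The minimal polynomial is
  m_A(x) = Π_λ (x − λ)^{k_λ}
where k_λ is the size of the *largest* Jordan block for λ (equivalently, the smallest k with (A − λI)^k v = 0 for every generalised eigenvector v of λ).

  λ = 2: largest Jordan block has size 3, contributing (x − 2)^3

So m_A(x) = (x - 2)^3 = x^3 - 6*x^2 + 12*x - 8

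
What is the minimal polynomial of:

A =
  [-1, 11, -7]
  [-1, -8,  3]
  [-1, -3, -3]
x^3 + 12*x^2 + 48*x + 64

The characteristic polynomial is χ_A(x) = (x + 4)^3, so the eigenvalues are known. The minimal polynomial is
  m_A(x) = Π_λ (x − λ)^{k_λ}
where k_λ is the size of the *largest* Jordan block for λ (equivalently, the smallest k with (A − λI)^k v = 0 for every generalised eigenvector v of λ).

  λ = -4: largest Jordan block has size 3, contributing (x + 4)^3

So m_A(x) = (x + 4)^3 = x^3 + 12*x^2 + 48*x + 64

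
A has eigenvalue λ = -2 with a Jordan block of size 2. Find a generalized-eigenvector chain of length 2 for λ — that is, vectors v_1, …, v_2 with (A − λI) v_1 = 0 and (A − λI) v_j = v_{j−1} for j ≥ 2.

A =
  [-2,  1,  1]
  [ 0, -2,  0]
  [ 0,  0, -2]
A Jordan chain for λ = -2 of length 2:
v_1 = (1, 0, 0)ᵀ
v_2 = (0, 1, 0)ᵀ

Let N = A − (-2)·I. We want v_2 with N^2 v_2 = 0 but N^1 v_2 ≠ 0; then v_{j-1} := N · v_j for j = 2, …, 2.

Pick v_2 = (0, 1, 0)ᵀ.
Then v_1 = N · v_2 = (1, 0, 0)ᵀ.

Sanity check: (A − (-2)·I) v_1 = (0, 0, 0)ᵀ = 0. ✓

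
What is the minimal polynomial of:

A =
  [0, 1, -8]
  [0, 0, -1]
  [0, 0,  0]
x^3

The characteristic polynomial is χ_A(x) = x^3, so the eigenvalues are known. The minimal polynomial is
  m_A(x) = Π_λ (x − λ)^{k_λ}
where k_λ is the size of the *largest* Jordan block for λ (equivalently, the smallest k with (A − λI)^k v = 0 for every generalised eigenvector v of λ).

  λ = 0: largest Jordan block has size 3, contributing (x − 0)^3

So m_A(x) = x^3 = x^3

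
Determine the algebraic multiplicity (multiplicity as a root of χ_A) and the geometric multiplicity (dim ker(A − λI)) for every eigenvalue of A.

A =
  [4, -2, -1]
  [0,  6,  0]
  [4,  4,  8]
λ = 6: alg = 3, geom = 2

Step 1 — factor the characteristic polynomial to read off the algebraic multiplicities:
  χ_A(x) = (x - 6)^3

Step 2 — compute geometric multiplicities via the rank-nullity identity g(λ) = n − rank(A − λI):
  rank(A − (6)·I) = 1, so dim ker(A − (6)·I) = n − 1 = 2

Summary:
  λ = 6: algebraic multiplicity = 3, geometric multiplicity = 2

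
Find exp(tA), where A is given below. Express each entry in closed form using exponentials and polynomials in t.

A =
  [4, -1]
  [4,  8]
e^{tA} =
  [-2*t*exp(6*t) + exp(6*t), -t*exp(6*t)]
  [4*t*exp(6*t), 2*t*exp(6*t) + exp(6*t)]

Strategy: write A = P · J · P⁻¹ where J is a Jordan canonical form, so e^{tA} = P · e^{tJ} · P⁻¹, and e^{tJ} can be computed block-by-block.

A has Jordan form
J =
  [6, 1]
  [0, 6]
(up to reordering of blocks).

Per-block formulas:
  For a 2×2 Jordan block J_2(6): exp(t · J_2(6)) = e^(6t)·(I + t·N), where N is the 2×2 nilpotent shift.

After assembling e^{tJ} and conjugating by P, we get:

e^{tA} =
  [-2*t*exp(6*t) + exp(6*t), -t*exp(6*t)]
  [4*t*exp(6*t), 2*t*exp(6*t) + exp(6*t)]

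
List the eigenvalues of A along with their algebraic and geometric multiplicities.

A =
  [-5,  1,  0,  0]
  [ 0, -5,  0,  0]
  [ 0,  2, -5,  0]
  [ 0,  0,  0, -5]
λ = -5: alg = 4, geom = 3

Step 1 — factor the characteristic polynomial to read off the algebraic multiplicities:
  χ_A(x) = (x + 5)^4

Step 2 — compute geometric multiplicities via the rank-nullity identity g(λ) = n − rank(A − λI):
  rank(A − (-5)·I) = 1, so dim ker(A − (-5)·I) = n − 1 = 3

Summary:
  λ = -5: algebraic multiplicity = 4, geometric multiplicity = 3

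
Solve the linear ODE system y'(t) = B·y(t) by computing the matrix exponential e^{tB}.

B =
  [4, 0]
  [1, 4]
e^{tB} =
  [exp(4*t), 0]
  [t*exp(4*t), exp(4*t)]

Strategy: write B = P · J · P⁻¹ where J is a Jordan canonical form, so e^{tB} = P · e^{tJ} · P⁻¹, and e^{tJ} can be computed block-by-block.

B has Jordan form
J =
  [4, 1]
  [0, 4]
(up to reordering of blocks).

Per-block formulas:
  For a 2×2 Jordan block J_2(4): exp(t · J_2(4)) = e^(4t)·(I + t·N), where N is the 2×2 nilpotent shift.

After assembling e^{tJ} and conjugating by P, we get:

e^{tB} =
  [exp(4*t), 0]
  [t*exp(4*t), exp(4*t)]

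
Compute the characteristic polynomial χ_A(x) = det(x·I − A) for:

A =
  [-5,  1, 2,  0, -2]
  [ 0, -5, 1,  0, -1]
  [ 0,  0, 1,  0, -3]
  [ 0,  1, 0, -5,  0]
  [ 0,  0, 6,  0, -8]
x^5 + 22*x^4 + 190*x^3 + 800*x^2 + 1625*x + 1250

Expanding det(x·I − A) (e.g. by cofactor expansion or by noting that A is similar to its Jordan form J, which has the same characteristic polynomial as A) gives
  χ_A(x) = x^5 + 22*x^4 + 190*x^3 + 800*x^2 + 1625*x + 1250
which factors as (x + 2)*(x + 5)^4. The eigenvalues (with algebraic multiplicities) are λ = -5 with multiplicity 4, λ = -2 with multiplicity 1.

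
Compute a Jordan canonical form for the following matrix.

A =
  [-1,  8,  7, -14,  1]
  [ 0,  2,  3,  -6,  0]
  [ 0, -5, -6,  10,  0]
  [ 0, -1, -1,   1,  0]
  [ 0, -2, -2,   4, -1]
J_3(-1) ⊕ J_1(-1) ⊕ J_1(-1)

The characteristic polynomial is
  det(x·I − A) = x^5 + 5*x^4 + 10*x^3 + 10*x^2 + 5*x + 1 = (x + 1)^5

Eigenvalues and multiplicities (the geometric multiplicity of λ is n − rank(A − λI), which equals the number of Jordan blocks for λ):
  λ = -1: algebraic multiplicity = 5, geometric multiplicity = 3

Determining the block sizes for each eigenvalue:
  λ = -1: with am = 5 and gm = 3, the partition is not yet determined (e.g. several partitions of 5 into 3 parts exist). Let N = A − (-1)·I. Computing rank(N^1) = 2, rank(N^2) = 1, rank(N^3) = 0; the number of blocks of size ≥ j is rank(N^{j−1}) − rank(N^j), giving [3, 1, 1]. So we have 1 block(s) of size 3, 2 block(s) of size 1 → block sizes [3, 1, 1]

Assembling the blocks gives a Jordan form
J =
  [-1,  1,  0,  0,  0]
  [ 0, -1,  1,  0,  0]
  [ 0,  0, -1,  0,  0]
  [ 0,  0,  0, -1,  0]
  [ 0,  0,  0,  0, -1]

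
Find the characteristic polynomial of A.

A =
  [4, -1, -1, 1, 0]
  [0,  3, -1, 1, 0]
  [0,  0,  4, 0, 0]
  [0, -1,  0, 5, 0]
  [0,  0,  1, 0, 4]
x^5 - 20*x^4 + 160*x^3 - 640*x^2 + 1280*x - 1024

Expanding det(x·I − A) (e.g. by cofactor expansion or by noting that A is similar to its Jordan form J, which has the same characteristic polynomial as A) gives
  χ_A(x) = x^5 - 20*x^4 + 160*x^3 - 640*x^2 + 1280*x - 1024
which factors as (x - 4)^5. The eigenvalues (with algebraic multiplicities) are λ = 4 with multiplicity 5.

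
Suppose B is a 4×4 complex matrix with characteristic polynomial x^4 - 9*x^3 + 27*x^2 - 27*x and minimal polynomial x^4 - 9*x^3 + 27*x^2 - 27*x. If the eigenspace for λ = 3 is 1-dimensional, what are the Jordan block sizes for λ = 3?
Block sizes for λ = 3: [3]

Step 1 — from the characteristic polynomial, algebraic multiplicity of λ = 3 is 3. From dim ker(B − (3)·I) = 1, there are exactly 1 Jordan blocks for λ = 3.
Step 2 — from the minimal polynomial, the factor (x − 3)^3 tells us the largest block for λ = 3 has size 3.
Step 3 — with total size 3, 1 blocks, and largest block 3, the block sizes (in nonincreasing order) are [3].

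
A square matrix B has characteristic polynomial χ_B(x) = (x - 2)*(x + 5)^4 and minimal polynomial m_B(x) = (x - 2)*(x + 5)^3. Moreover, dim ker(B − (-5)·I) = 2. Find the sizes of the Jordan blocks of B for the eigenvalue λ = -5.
Block sizes for λ = -5: [3, 1]

Step 1 — from the characteristic polynomial, algebraic multiplicity of λ = -5 is 4. From dim ker(B − (-5)·I) = 2, there are exactly 2 Jordan blocks for λ = -5.
Step 2 — from the minimal polynomial, the factor (x + 5)^3 tells us the largest block for λ = -5 has size 3.
Step 3 — with total size 4, 2 blocks, and largest block 3, the block sizes (in nonincreasing order) are [3, 1].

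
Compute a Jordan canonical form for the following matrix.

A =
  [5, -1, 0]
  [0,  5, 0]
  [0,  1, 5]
J_2(5) ⊕ J_1(5)

The characteristic polynomial is
  det(x·I − A) = x^3 - 15*x^2 + 75*x - 125 = (x - 5)^3

Eigenvalues and multiplicities (the geometric multiplicity of λ is n − rank(A − λI), which equals the number of Jordan blocks for λ):
  λ = 5: algebraic multiplicity = 3, geometric multiplicity = 2

Determining the block sizes for each eigenvalue:
  λ = 5: 2 blocks summing to 3 forces exactly one block of size 2 and the rest size 1 → block sizes [2, 1]

Assembling the blocks gives a Jordan form
J =
  [5, 1, 0]
  [0, 5, 0]
  [0, 0, 5]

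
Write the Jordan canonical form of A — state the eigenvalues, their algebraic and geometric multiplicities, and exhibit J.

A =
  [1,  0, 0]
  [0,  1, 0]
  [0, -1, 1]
J_2(1) ⊕ J_1(1)

The characteristic polynomial is
  det(x·I − A) = x^3 - 3*x^2 + 3*x - 1 = (x - 1)^3

Eigenvalues and multiplicities (the geometric multiplicity of λ is n − rank(A − λI), which equals the number of Jordan blocks for λ):
  λ = 1: algebraic multiplicity = 3, geometric multiplicity = 2

Determining the block sizes for each eigenvalue:
  λ = 1: 2 blocks summing to 3 forces exactly one block of size 2 and the rest size 1 → block sizes [2, 1]

Assembling the blocks gives a Jordan form
J =
  [1, 1, 0]
  [0, 1, 0]
  [0, 0, 1]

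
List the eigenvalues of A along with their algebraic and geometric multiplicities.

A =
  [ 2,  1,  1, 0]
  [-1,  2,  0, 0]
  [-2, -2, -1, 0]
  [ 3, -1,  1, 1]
λ = 1: alg = 4, geom = 2

Step 1 — factor the characteristic polynomial to read off the algebraic multiplicities:
  χ_A(x) = (x - 1)^4

Step 2 — compute geometric multiplicities via the rank-nullity identity g(λ) = n − rank(A − λI):
  rank(A − (1)·I) = 2, so dim ker(A − (1)·I) = n − 2 = 2

Summary:
  λ = 1: algebraic multiplicity = 4, geometric multiplicity = 2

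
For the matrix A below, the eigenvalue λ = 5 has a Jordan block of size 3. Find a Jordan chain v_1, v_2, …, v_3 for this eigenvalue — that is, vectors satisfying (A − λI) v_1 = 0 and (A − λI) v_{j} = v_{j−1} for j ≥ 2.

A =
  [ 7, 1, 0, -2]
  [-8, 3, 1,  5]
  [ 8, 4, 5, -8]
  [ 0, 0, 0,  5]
A Jordan chain for λ = 5 of length 3:
v_1 = (-4, 8, -16, 0)ᵀ
v_2 = (2, -8, 8, 0)ᵀ
v_3 = (1, 0, 0, 0)ᵀ

Let N = A − (5)·I. We want v_3 with N^3 v_3 = 0 but N^2 v_3 ≠ 0; then v_{j-1} := N · v_j for j = 3, …, 2.

Pick v_3 = (1, 0, 0, 0)ᵀ.
Then v_2 = N · v_3 = (2, -8, 8, 0)ᵀ.
Then v_1 = N · v_2 = (-4, 8, -16, 0)ᵀ.

Sanity check: (A − (5)·I) v_1 = (0, 0, 0, 0)ᵀ = 0. ✓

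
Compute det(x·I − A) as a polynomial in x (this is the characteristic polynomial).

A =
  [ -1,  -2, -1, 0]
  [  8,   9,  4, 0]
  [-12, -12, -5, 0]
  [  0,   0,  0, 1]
x^4 - 4*x^3 + 6*x^2 - 4*x + 1

Expanding det(x·I − A) (e.g. by cofactor expansion or by noting that A is similar to its Jordan form J, which has the same characteristic polynomial as A) gives
  χ_A(x) = x^4 - 4*x^3 + 6*x^2 - 4*x + 1
which factors as (x - 1)^4. The eigenvalues (with algebraic multiplicities) are λ = 1 with multiplicity 4.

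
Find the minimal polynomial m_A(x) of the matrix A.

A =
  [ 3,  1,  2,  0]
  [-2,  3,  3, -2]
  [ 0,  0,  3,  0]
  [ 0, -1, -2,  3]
x^3 - 9*x^2 + 27*x - 27

The characteristic polynomial is χ_A(x) = (x - 3)^4, so the eigenvalues are known. The minimal polynomial is
  m_A(x) = Π_λ (x − λ)^{k_λ}
where k_λ is the size of the *largest* Jordan block for λ (equivalently, the smallest k with (A − λI)^k v = 0 for every generalised eigenvector v of λ).

  λ = 3: largest Jordan block has size 3, contributing (x − 3)^3

So m_A(x) = (x - 3)^3 = x^3 - 9*x^2 + 27*x - 27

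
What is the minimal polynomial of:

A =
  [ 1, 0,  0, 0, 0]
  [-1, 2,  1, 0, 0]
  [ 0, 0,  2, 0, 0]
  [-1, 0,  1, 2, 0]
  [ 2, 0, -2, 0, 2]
x^3 - 5*x^2 + 8*x - 4

The characteristic polynomial is χ_A(x) = (x - 2)^4*(x - 1), so the eigenvalues are known. The minimal polynomial is
  m_A(x) = Π_λ (x − λ)^{k_λ}
where k_λ is the size of the *largest* Jordan block for λ (equivalently, the smallest k with (A − λI)^k v = 0 for every generalised eigenvector v of λ).

  λ = 1: largest Jordan block has size 1, contributing (x − 1)
  λ = 2: largest Jordan block has size 2, contributing (x − 2)^2

So m_A(x) = (x - 2)^2*(x - 1) = x^3 - 5*x^2 + 8*x - 4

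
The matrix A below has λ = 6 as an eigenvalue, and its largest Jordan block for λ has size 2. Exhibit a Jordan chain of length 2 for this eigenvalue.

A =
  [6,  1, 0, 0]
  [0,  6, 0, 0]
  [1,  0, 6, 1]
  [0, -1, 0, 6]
A Jordan chain for λ = 6 of length 2:
v_1 = (0, 0, 1, 0)ᵀ
v_2 = (1, 0, 0, 0)ᵀ

Let N = A − (6)·I. We want v_2 with N^2 v_2 = 0 but N^1 v_2 ≠ 0; then v_{j-1} := N · v_j for j = 2, …, 2.

Pick v_2 = (1, 0, 0, 0)ᵀ.
Then v_1 = N · v_2 = (0, 0, 1, 0)ᵀ.

Sanity check: (A − (6)·I) v_1 = (0, 0, 0, 0)ᵀ = 0. ✓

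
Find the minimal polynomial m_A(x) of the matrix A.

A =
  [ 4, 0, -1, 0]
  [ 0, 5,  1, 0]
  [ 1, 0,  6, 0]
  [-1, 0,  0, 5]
x^3 - 15*x^2 + 75*x - 125

The characteristic polynomial is χ_A(x) = (x - 5)^4, so the eigenvalues are known. The minimal polynomial is
  m_A(x) = Π_λ (x − λ)^{k_λ}
where k_λ is the size of the *largest* Jordan block for λ (equivalently, the smallest k with (A − λI)^k v = 0 for every generalised eigenvector v of λ).

  λ = 5: largest Jordan block has size 3, contributing (x − 5)^3

So m_A(x) = (x - 5)^3 = x^3 - 15*x^2 + 75*x - 125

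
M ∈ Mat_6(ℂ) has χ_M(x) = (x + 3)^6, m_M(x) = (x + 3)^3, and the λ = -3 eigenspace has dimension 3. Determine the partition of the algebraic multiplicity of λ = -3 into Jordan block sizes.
Block sizes for λ = -3: [3, 2, 1]

Step 1 — from the characteristic polynomial, algebraic multiplicity of λ = -3 is 6. From dim ker(M − (-3)·I) = 3, there are exactly 3 Jordan blocks for λ = -3.
Step 2 — from the minimal polynomial, the factor (x + 3)^3 tells us the largest block for λ = -3 has size 3.
Step 3 — with total size 6, 3 blocks, and largest block 3, the block sizes (in nonincreasing order) are [3, 2, 1].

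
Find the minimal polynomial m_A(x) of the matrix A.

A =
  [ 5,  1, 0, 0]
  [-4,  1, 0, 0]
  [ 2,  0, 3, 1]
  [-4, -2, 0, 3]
x^2 - 6*x + 9

The characteristic polynomial is χ_A(x) = (x - 3)^4, so the eigenvalues are known. The minimal polynomial is
  m_A(x) = Π_λ (x − λ)^{k_λ}
where k_λ is the size of the *largest* Jordan block for λ (equivalently, the smallest k with (A − λI)^k v = 0 for every generalised eigenvector v of λ).

  λ = 3: largest Jordan block has size 2, contributing (x − 3)^2

So m_A(x) = (x - 3)^2 = x^2 - 6*x + 9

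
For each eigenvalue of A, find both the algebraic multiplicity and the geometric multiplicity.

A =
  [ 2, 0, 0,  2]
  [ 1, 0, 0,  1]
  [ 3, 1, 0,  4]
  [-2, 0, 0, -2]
λ = 0: alg = 4, geom = 2

Step 1 — factor the characteristic polynomial to read off the algebraic multiplicities:
  χ_A(x) = x^4

Step 2 — compute geometric multiplicities via the rank-nullity identity g(λ) = n − rank(A − λI):
  rank(A − (0)·I) = 2, so dim ker(A − (0)·I) = n − 2 = 2

Summary:
  λ = 0: algebraic multiplicity = 4, geometric multiplicity = 2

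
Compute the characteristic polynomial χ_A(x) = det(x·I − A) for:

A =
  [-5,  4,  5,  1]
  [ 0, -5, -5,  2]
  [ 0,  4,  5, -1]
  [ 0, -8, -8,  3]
x^4 + 2*x^3 - 12*x^2 + 14*x - 5

Expanding det(x·I − A) (e.g. by cofactor expansion or by noting that A is similar to its Jordan form J, which has the same characteristic polynomial as A) gives
  χ_A(x) = x^4 + 2*x^3 - 12*x^2 + 14*x - 5
which factors as (x - 1)^3*(x + 5). The eigenvalues (with algebraic multiplicities) are λ = -5 with multiplicity 1, λ = 1 with multiplicity 3.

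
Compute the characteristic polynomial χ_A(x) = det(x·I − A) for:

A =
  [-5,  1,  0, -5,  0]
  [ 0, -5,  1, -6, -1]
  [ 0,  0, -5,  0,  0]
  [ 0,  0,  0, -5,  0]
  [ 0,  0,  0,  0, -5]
x^5 + 25*x^4 + 250*x^3 + 1250*x^2 + 3125*x + 3125

Expanding det(x·I − A) (e.g. by cofactor expansion or by noting that A is similar to its Jordan form J, which has the same characteristic polynomial as A) gives
  χ_A(x) = x^5 + 25*x^4 + 250*x^3 + 1250*x^2 + 3125*x + 3125
which factors as (x + 5)^5. The eigenvalues (with algebraic multiplicities) are λ = -5 with multiplicity 5.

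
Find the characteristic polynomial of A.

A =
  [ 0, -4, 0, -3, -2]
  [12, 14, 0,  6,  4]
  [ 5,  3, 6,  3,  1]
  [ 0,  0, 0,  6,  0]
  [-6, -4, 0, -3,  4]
x^5 - 30*x^4 + 360*x^3 - 2160*x^2 + 6480*x - 7776

Expanding det(x·I − A) (e.g. by cofactor expansion or by noting that A is similar to its Jordan form J, which has the same characteristic polynomial as A) gives
  χ_A(x) = x^5 - 30*x^4 + 360*x^3 - 2160*x^2 + 6480*x - 7776
which factors as (x - 6)^5. The eigenvalues (with algebraic multiplicities) are λ = 6 with multiplicity 5.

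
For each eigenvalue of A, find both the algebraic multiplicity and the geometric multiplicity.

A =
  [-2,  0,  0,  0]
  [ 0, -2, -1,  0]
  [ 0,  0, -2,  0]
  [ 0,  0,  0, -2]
λ = -2: alg = 4, geom = 3

Step 1 — factor the characteristic polynomial to read off the algebraic multiplicities:
  χ_A(x) = (x + 2)^4

Step 2 — compute geometric multiplicities via the rank-nullity identity g(λ) = n − rank(A − λI):
  rank(A − (-2)·I) = 1, so dim ker(A − (-2)·I) = n − 1 = 3

Summary:
  λ = -2: algebraic multiplicity = 4, geometric multiplicity = 3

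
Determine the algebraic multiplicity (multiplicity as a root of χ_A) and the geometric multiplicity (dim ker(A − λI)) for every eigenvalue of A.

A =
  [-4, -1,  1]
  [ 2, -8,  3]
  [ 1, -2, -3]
λ = -5: alg = 3, geom = 1

Step 1 — factor the characteristic polynomial to read off the algebraic multiplicities:
  χ_A(x) = (x + 5)^3

Step 2 — compute geometric multiplicities via the rank-nullity identity g(λ) = n − rank(A − λI):
  rank(A − (-5)·I) = 2, so dim ker(A − (-5)·I) = n − 2 = 1

Summary:
  λ = -5: algebraic multiplicity = 3, geometric multiplicity = 1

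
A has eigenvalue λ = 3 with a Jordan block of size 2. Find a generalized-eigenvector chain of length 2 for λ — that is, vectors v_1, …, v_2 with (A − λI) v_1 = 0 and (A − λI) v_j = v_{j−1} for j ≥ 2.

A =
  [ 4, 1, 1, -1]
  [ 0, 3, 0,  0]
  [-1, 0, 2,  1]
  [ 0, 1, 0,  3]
A Jordan chain for λ = 3 of length 2:
v_1 = (1, 0, -1, 0)ᵀ
v_2 = (1, 0, 0, 0)ᵀ

Let N = A − (3)·I. We want v_2 with N^2 v_2 = 0 but N^1 v_2 ≠ 0; then v_{j-1} := N · v_j for j = 2, …, 2.

Pick v_2 = (1, 0, 0, 0)ᵀ.
Then v_1 = N · v_2 = (1, 0, -1, 0)ᵀ.

Sanity check: (A − (3)·I) v_1 = (0, 0, 0, 0)ᵀ = 0. ✓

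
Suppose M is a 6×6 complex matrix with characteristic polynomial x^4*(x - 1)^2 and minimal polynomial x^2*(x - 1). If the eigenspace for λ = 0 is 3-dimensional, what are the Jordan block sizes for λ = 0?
Block sizes for λ = 0: [2, 1, 1]

Step 1 — from the characteristic polynomial, algebraic multiplicity of λ = 0 is 4. From dim ker(M − (0)·I) = 3, there are exactly 3 Jordan blocks for λ = 0.
Step 2 — from the minimal polynomial, the factor (x − 0)^2 tells us the largest block for λ = 0 has size 2.
Step 3 — with total size 4, 3 blocks, and largest block 2, the block sizes (in nonincreasing order) are [2, 1, 1].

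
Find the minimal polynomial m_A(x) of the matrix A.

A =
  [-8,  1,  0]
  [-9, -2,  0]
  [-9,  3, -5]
x^2 + 10*x + 25

The characteristic polynomial is χ_A(x) = (x + 5)^3, so the eigenvalues are known. The minimal polynomial is
  m_A(x) = Π_λ (x − λ)^{k_λ}
where k_λ is the size of the *largest* Jordan block for λ (equivalently, the smallest k with (A − λI)^k v = 0 for every generalised eigenvector v of λ).

  λ = -5: largest Jordan block has size 2, contributing (x + 5)^2

So m_A(x) = (x + 5)^2 = x^2 + 10*x + 25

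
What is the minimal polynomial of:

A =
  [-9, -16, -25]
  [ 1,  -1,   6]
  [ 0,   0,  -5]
x^3 + 15*x^2 + 75*x + 125

The characteristic polynomial is χ_A(x) = (x + 5)^3, so the eigenvalues are known. The minimal polynomial is
  m_A(x) = Π_λ (x − λ)^{k_λ}
where k_λ is the size of the *largest* Jordan block for λ (equivalently, the smallest k with (A − λI)^k v = 0 for every generalised eigenvector v of λ).

  λ = -5: largest Jordan block has size 3, contributing (x + 5)^3

So m_A(x) = (x + 5)^3 = x^3 + 15*x^2 + 75*x + 125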